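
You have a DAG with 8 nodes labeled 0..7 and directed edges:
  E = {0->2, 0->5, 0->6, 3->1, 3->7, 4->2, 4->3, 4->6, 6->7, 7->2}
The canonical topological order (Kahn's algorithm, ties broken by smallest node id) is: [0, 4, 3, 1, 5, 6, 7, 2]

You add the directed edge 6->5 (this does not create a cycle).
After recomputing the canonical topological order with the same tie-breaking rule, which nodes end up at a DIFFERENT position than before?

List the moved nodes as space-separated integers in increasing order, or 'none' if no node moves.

Answer: 5 6

Derivation:
Old toposort: [0, 4, 3, 1, 5, 6, 7, 2]
Added edge 6->5
Recompute Kahn (smallest-id tiebreak):
  initial in-degrees: [0, 1, 3, 1, 0, 2, 2, 2]
  ready (indeg=0): [0, 4]
  pop 0: indeg[2]->2; indeg[5]->1; indeg[6]->1 | ready=[4] | order so far=[0]
  pop 4: indeg[2]->1; indeg[3]->0; indeg[6]->0 | ready=[3, 6] | order so far=[0, 4]
  pop 3: indeg[1]->0; indeg[7]->1 | ready=[1, 6] | order so far=[0, 4, 3]
  pop 1: no out-edges | ready=[6] | order so far=[0, 4, 3, 1]
  pop 6: indeg[5]->0; indeg[7]->0 | ready=[5, 7] | order so far=[0, 4, 3, 1, 6]
  pop 5: no out-edges | ready=[7] | order so far=[0, 4, 3, 1, 6, 5]
  pop 7: indeg[2]->0 | ready=[2] | order so far=[0, 4, 3, 1, 6, 5, 7]
  pop 2: no out-edges | ready=[] | order so far=[0, 4, 3, 1, 6, 5, 7, 2]
New canonical toposort: [0, 4, 3, 1, 6, 5, 7, 2]
Compare positions:
  Node 0: index 0 -> 0 (same)
  Node 1: index 3 -> 3 (same)
  Node 2: index 7 -> 7 (same)
  Node 3: index 2 -> 2 (same)
  Node 4: index 1 -> 1 (same)
  Node 5: index 4 -> 5 (moved)
  Node 6: index 5 -> 4 (moved)
  Node 7: index 6 -> 6 (same)
Nodes that changed position: 5 6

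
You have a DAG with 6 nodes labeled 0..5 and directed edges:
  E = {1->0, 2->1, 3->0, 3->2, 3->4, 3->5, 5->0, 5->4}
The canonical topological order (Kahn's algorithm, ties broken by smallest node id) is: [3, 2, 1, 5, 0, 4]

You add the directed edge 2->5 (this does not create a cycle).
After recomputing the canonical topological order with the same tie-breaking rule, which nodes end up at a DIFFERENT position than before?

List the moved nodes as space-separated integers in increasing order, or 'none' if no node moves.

Old toposort: [3, 2, 1, 5, 0, 4]
Added edge 2->5
Recompute Kahn (smallest-id tiebreak):
  initial in-degrees: [3, 1, 1, 0, 2, 2]
  ready (indeg=0): [3]
  pop 3: indeg[0]->2; indeg[2]->0; indeg[4]->1; indeg[5]->1 | ready=[2] | order so far=[3]
  pop 2: indeg[1]->0; indeg[5]->0 | ready=[1, 5] | order so far=[3, 2]
  pop 1: indeg[0]->1 | ready=[5] | order so far=[3, 2, 1]
  pop 5: indeg[0]->0; indeg[4]->0 | ready=[0, 4] | order so far=[3, 2, 1, 5]
  pop 0: no out-edges | ready=[4] | order so far=[3, 2, 1, 5, 0]
  pop 4: no out-edges | ready=[] | order so far=[3, 2, 1, 5, 0, 4]
New canonical toposort: [3, 2, 1, 5, 0, 4]
Compare positions:
  Node 0: index 4 -> 4 (same)
  Node 1: index 2 -> 2 (same)
  Node 2: index 1 -> 1 (same)
  Node 3: index 0 -> 0 (same)
  Node 4: index 5 -> 5 (same)
  Node 5: index 3 -> 3 (same)
Nodes that changed position: none

Answer: none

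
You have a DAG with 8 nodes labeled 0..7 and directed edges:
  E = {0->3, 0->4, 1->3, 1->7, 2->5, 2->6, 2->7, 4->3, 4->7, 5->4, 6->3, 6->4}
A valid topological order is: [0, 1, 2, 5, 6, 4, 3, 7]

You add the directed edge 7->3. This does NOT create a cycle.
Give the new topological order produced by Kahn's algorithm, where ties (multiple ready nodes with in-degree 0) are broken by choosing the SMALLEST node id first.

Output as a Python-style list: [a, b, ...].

Answer: [0, 1, 2, 5, 6, 4, 7, 3]

Derivation:
Old toposort: [0, 1, 2, 5, 6, 4, 3, 7]
Added edge: 7->3
Position of 7 (7) > position of 3 (6). Must reorder: 7 must now come before 3.
Run Kahn's algorithm (break ties by smallest node id):
  initial in-degrees: [0, 0, 0, 5, 3, 1, 1, 3]
  ready (indeg=0): [0, 1, 2]
  pop 0: indeg[3]->4; indeg[4]->2 | ready=[1, 2] | order so far=[0]
  pop 1: indeg[3]->3; indeg[7]->2 | ready=[2] | order so far=[0, 1]
  pop 2: indeg[5]->0; indeg[6]->0; indeg[7]->1 | ready=[5, 6] | order so far=[0, 1, 2]
  pop 5: indeg[4]->1 | ready=[6] | order so far=[0, 1, 2, 5]
  pop 6: indeg[3]->2; indeg[4]->0 | ready=[4] | order so far=[0, 1, 2, 5, 6]
  pop 4: indeg[3]->1; indeg[7]->0 | ready=[7] | order so far=[0, 1, 2, 5, 6, 4]
  pop 7: indeg[3]->0 | ready=[3] | order so far=[0, 1, 2, 5, 6, 4, 7]
  pop 3: no out-edges | ready=[] | order so far=[0, 1, 2, 5, 6, 4, 7, 3]
  Result: [0, 1, 2, 5, 6, 4, 7, 3]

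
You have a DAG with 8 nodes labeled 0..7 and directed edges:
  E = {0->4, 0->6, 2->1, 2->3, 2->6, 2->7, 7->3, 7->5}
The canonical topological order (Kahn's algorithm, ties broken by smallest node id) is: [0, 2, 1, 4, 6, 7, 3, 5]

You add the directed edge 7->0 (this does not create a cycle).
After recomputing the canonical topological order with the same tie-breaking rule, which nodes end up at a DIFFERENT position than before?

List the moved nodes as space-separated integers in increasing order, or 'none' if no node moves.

Old toposort: [0, 2, 1, 4, 6, 7, 3, 5]
Added edge 7->0
Recompute Kahn (smallest-id tiebreak):
  initial in-degrees: [1, 1, 0, 2, 1, 1, 2, 1]
  ready (indeg=0): [2]
  pop 2: indeg[1]->0; indeg[3]->1; indeg[6]->1; indeg[7]->0 | ready=[1, 7] | order so far=[2]
  pop 1: no out-edges | ready=[7] | order so far=[2, 1]
  pop 7: indeg[0]->0; indeg[3]->0; indeg[5]->0 | ready=[0, 3, 5] | order so far=[2, 1, 7]
  pop 0: indeg[4]->0; indeg[6]->0 | ready=[3, 4, 5, 6] | order so far=[2, 1, 7, 0]
  pop 3: no out-edges | ready=[4, 5, 6] | order so far=[2, 1, 7, 0, 3]
  pop 4: no out-edges | ready=[5, 6] | order so far=[2, 1, 7, 0, 3, 4]
  pop 5: no out-edges | ready=[6] | order so far=[2, 1, 7, 0, 3, 4, 5]
  pop 6: no out-edges | ready=[] | order so far=[2, 1, 7, 0, 3, 4, 5, 6]
New canonical toposort: [2, 1, 7, 0, 3, 4, 5, 6]
Compare positions:
  Node 0: index 0 -> 3 (moved)
  Node 1: index 2 -> 1 (moved)
  Node 2: index 1 -> 0 (moved)
  Node 3: index 6 -> 4 (moved)
  Node 4: index 3 -> 5 (moved)
  Node 5: index 7 -> 6 (moved)
  Node 6: index 4 -> 7 (moved)
  Node 7: index 5 -> 2 (moved)
Nodes that changed position: 0 1 2 3 4 5 6 7

Answer: 0 1 2 3 4 5 6 7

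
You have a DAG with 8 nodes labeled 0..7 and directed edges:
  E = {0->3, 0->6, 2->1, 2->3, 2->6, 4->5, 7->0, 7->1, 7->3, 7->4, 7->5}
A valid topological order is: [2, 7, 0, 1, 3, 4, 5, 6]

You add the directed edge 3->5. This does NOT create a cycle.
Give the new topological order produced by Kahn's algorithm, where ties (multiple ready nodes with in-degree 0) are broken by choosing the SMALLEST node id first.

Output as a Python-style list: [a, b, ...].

Old toposort: [2, 7, 0, 1, 3, 4, 5, 6]
Added edge: 3->5
Position of 3 (4) < position of 5 (6). Old order still valid.
Run Kahn's algorithm (break ties by smallest node id):
  initial in-degrees: [1, 2, 0, 3, 1, 3, 2, 0]
  ready (indeg=0): [2, 7]
  pop 2: indeg[1]->1; indeg[3]->2; indeg[6]->1 | ready=[7] | order so far=[2]
  pop 7: indeg[0]->0; indeg[1]->0; indeg[3]->1; indeg[4]->0; indeg[5]->2 | ready=[0, 1, 4] | order so far=[2, 7]
  pop 0: indeg[3]->0; indeg[6]->0 | ready=[1, 3, 4, 6] | order so far=[2, 7, 0]
  pop 1: no out-edges | ready=[3, 4, 6] | order so far=[2, 7, 0, 1]
  pop 3: indeg[5]->1 | ready=[4, 6] | order so far=[2, 7, 0, 1, 3]
  pop 4: indeg[5]->0 | ready=[5, 6] | order so far=[2, 7, 0, 1, 3, 4]
  pop 5: no out-edges | ready=[6] | order so far=[2, 7, 0, 1, 3, 4, 5]
  pop 6: no out-edges | ready=[] | order so far=[2, 7, 0, 1, 3, 4, 5, 6]
  Result: [2, 7, 0, 1, 3, 4, 5, 6]

Answer: [2, 7, 0, 1, 3, 4, 5, 6]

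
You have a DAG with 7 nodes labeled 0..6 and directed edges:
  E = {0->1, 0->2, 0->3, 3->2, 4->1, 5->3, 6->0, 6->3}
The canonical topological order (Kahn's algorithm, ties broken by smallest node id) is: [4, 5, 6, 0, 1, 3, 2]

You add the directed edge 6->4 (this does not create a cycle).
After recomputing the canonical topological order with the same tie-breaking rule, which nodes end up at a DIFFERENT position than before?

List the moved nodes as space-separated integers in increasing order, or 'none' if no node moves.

Answer: 0 1 2 3 4 5 6

Derivation:
Old toposort: [4, 5, 6, 0, 1, 3, 2]
Added edge 6->4
Recompute Kahn (smallest-id tiebreak):
  initial in-degrees: [1, 2, 2, 3, 1, 0, 0]
  ready (indeg=0): [5, 6]
  pop 5: indeg[3]->2 | ready=[6] | order so far=[5]
  pop 6: indeg[0]->0; indeg[3]->1; indeg[4]->0 | ready=[0, 4] | order so far=[5, 6]
  pop 0: indeg[1]->1; indeg[2]->1; indeg[3]->0 | ready=[3, 4] | order so far=[5, 6, 0]
  pop 3: indeg[2]->0 | ready=[2, 4] | order so far=[5, 6, 0, 3]
  pop 2: no out-edges | ready=[4] | order so far=[5, 6, 0, 3, 2]
  pop 4: indeg[1]->0 | ready=[1] | order so far=[5, 6, 0, 3, 2, 4]
  pop 1: no out-edges | ready=[] | order so far=[5, 6, 0, 3, 2, 4, 1]
New canonical toposort: [5, 6, 0, 3, 2, 4, 1]
Compare positions:
  Node 0: index 3 -> 2 (moved)
  Node 1: index 4 -> 6 (moved)
  Node 2: index 6 -> 4 (moved)
  Node 3: index 5 -> 3 (moved)
  Node 4: index 0 -> 5 (moved)
  Node 5: index 1 -> 0 (moved)
  Node 6: index 2 -> 1 (moved)
Nodes that changed position: 0 1 2 3 4 5 6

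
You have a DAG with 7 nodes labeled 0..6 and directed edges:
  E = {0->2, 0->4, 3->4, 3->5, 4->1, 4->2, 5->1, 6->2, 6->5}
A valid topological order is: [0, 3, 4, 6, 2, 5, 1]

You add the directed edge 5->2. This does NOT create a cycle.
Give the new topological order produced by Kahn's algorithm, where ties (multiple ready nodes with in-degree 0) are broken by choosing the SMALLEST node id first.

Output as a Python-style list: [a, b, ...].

Old toposort: [0, 3, 4, 6, 2, 5, 1]
Added edge: 5->2
Position of 5 (5) > position of 2 (4). Must reorder: 5 must now come before 2.
Run Kahn's algorithm (break ties by smallest node id):
  initial in-degrees: [0, 2, 4, 0, 2, 2, 0]
  ready (indeg=0): [0, 3, 6]
  pop 0: indeg[2]->3; indeg[4]->1 | ready=[3, 6] | order so far=[0]
  pop 3: indeg[4]->0; indeg[5]->1 | ready=[4, 6] | order so far=[0, 3]
  pop 4: indeg[1]->1; indeg[2]->2 | ready=[6] | order so far=[0, 3, 4]
  pop 6: indeg[2]->1; indeg[5]->0 | ready=[5] | order so far=[0, 3, 4, 6]
  pop 5: indeg[1]->0; indeg[2]->0 | ready=[1, 2] | order so far=[0, 3, 4, 6, 5]
  pop 1: no out-edges | ready=[2] | order so far=[0, 3, 4, 6, 5, 1]
  pop 2: no out-edges | ready=[] | order so far=[0, 3, 4, 6, 5, 1, 2]
  Result: [0, 3, 4, 6, 5, 1, 2]

Answer: [0, 3, 4, 6, 5, 1, 2]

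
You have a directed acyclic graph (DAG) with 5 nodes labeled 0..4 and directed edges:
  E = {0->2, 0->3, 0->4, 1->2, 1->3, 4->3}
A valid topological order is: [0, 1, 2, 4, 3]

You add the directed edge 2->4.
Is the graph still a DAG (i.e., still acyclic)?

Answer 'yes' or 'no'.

Answer: yes

Derivation:
Given toposort: [0, 1, 2, 4, 3]
Position of 2: index 2; position of 4: index 3
New edge 2->4: forward
Forward edge: respects the existing order. Still a DAG, same toposort still valid.
Still a DAG? yes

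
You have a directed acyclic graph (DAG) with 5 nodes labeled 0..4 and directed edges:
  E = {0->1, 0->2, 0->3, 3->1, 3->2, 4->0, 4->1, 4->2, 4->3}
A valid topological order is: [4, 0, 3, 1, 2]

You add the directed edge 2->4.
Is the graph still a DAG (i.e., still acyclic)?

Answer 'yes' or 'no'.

Given toposort: [4, 0, 3, 1, 2]
Position of 2: index 4; position of 4: index 0
New edge 2->4: backward (u after v in old order)
Backward edge: old toposort is now invalid. Check if this creates a cycle.
Does 4 already reach 2? Reachable from 4: [0, 1, 2, 3, 4]. YES -> cycle!
Still a DAG? no

Answer: no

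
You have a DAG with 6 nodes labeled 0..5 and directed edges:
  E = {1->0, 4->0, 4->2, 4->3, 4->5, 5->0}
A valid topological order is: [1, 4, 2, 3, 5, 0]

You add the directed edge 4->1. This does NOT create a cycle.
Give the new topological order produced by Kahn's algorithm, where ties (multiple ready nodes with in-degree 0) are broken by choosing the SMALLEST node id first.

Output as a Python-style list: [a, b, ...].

Old toposort: [1, 4, 2, 3, 5, 0]
Added edge: 4->1
Position of 4 (1) > position of 1 (0). Must reorder: 4 must now come before 1.
Run Kahn's algorithm (break ties by smallest node id):
  initial in-degrees: [3, 1, 1, 1, 0, 1]
  ready (indeg=0): [4]
  pop 4: indeg[0]->2; indeg[1]->0; indeg[2]->0; indeg[3]->0; indeg[5]->0 | ready=[1, 2, 3, 5] | order so far=[4]
  pop 1: indeg[0]->1 | ready=[2, 3, 5] | order so far=[4, 1]
  pop 2: no out-edges | ready=[3, 5] | order so far=[4, 1, 2]
  pop 3: no out-edges | ready=[5] | order so far=[4, 1, 2, 3]
  pop 5: indeg[0]->0 | ready=[0] | order so far=[4, 1, 2, 3, 5]
  pop 0: no out-edges | ready=[] | order so far=[4, 1, 2, 3, 5, 0]
  Result: [4, 1, 2, 3, 5, 0]

Answer: [4, 1, 2, 3, 5, 0]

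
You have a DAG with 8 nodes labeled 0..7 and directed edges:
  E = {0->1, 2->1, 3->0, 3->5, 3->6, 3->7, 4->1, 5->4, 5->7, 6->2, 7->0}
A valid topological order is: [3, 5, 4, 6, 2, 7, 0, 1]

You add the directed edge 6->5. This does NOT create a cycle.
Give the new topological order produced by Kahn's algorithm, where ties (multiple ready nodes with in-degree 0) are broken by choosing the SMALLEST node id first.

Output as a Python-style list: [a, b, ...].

Old toposort: [3, 5, 4, 6, 2, 7, 0, 1]
Added edge: 6->5
Position of 6 (3) > position of 5 (1). Must reorder: 6 must now come before 5.
Run Kahn's algorithm (break ties by smallest node id):
  initial in-degrees: [2, 3, 1, 0, 1, 2, 1, 2]
  ready (indeg=0): [3]
  pop 3: indeg[0]->1; indeg[5]->1; indeg[6]->0; indeg[7]->1 | ready=[6] | order so far=[3]
  pop 6: indeg[2]->0; indeg[5]->0 | ready=[2, 5] | order so far=[3, 6]
  pop 2: indeg[1]->2 | ready=[5] | order so far=[3, 6, 2]
  pop 5: indeg[4]->0; indeg[7]->0 | ready=[4, 7] | order so far=[3, 6, 2, 5]
  pop 4: indeg[1]->1 | ready=[7] | order so far=[3, 6, 2, 5, 4]
  pop 7: indeg[0]->0 | ready=[0] | order so far=[3, 6, 2, 5, 4, 7]
  pop 0: indeg[1]->0 | ready=[1] | order so far=[3, 6, 2, 5, 4, 7, 0]
  pop 1: no out-edges | ready=[] | order so far=[3, 6, 2, 5, 4, 7, 0, 1]
  Result: [3, 6, 2, 5, 4, 7, 0, 1]

Answer: [3, 6, 2, 5, 4, 7, 0, 1]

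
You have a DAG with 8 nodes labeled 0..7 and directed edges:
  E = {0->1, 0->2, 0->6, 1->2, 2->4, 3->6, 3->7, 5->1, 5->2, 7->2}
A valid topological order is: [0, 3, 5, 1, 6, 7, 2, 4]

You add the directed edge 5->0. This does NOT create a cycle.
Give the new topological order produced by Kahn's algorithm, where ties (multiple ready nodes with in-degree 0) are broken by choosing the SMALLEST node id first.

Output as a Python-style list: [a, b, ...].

Answer: [3, 5, 0, 1, 6, 7, 2, 4]

Derivation:
Old toposort: [0, 3, 5, 1, 6, 7, 2, 4]
Added edge: 5->0
Position of 5 (2) > position of 0 (0). Must reorder: 5 must now come before 0.
Run Kahn's algorithm (break ties by smallest node id):
  initial in-degrees: [1, 2, 4, 0, 1, 0, 2, 1]
  ready (indeg=0): [3, 5]
  pop 3: indeg[6]->1; indeg[7]->0 | ready=[5, 7] | order so far=[3]
  pop 5: indeg[0]->0; indeg[1]->1; indeg[2]->3 | ready=[0, 7] | order so far=[3, 5]
  pop 0: indeg[1]->0; indeg[2]->2; indeg[6]->0 | ready=[1, 6, 7] | order so far=[3, 5, 0]
  pop 1: indeg[2]->1 | ready=[6, 7] | order so far=[3, 5, 0, 1]
  pop 6: no out-edges | ready=[7] | order so far=[3, 5, 0, 1, 6]
  pop 7: indeg[2]->0 | ready=[2] | order so far=[3, 5, 0, 1, 6, 7]
  pop 2: indeg[4]->0 | ready=[4] | order so far=[3, 5, 0, 1, 6, 7, 2]
  pop 4: no out-edges | ready=[] | order so far=[3, 5, 0, 1, 6, 7, 2, 4]
  Result: [3, 5, 0, 1, 6, 7, 2, 4]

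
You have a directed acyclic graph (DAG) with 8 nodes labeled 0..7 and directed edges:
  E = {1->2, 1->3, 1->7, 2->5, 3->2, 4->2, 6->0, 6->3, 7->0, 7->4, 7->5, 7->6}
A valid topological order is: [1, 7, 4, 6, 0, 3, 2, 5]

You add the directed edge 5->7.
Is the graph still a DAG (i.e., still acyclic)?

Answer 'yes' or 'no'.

Given toposort: [1, 7, 4, 6, 0, 3, 2, 5]
Position of 5: index 7; position of 7: index 1
New edge 5->7: backward (u after v in old order)
Backward edge: old toposort is now invalid. Check if this creates a cycle.
Does 7 already reach 5? Reachable from 7: [0, 2, 3, 4, 5, 6, 7]. YES -> cycle!
Still a DAG? no

Answer: no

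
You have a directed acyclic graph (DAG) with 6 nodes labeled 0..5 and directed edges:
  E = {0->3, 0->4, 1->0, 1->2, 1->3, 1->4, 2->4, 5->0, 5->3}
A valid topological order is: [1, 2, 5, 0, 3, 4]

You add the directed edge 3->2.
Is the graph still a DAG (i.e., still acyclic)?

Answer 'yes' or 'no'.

Answer: yes

Derivation:
Given toposort: [1, 2, 5, 0, 3, 4]
Position of 3: index 4; position of 2: index 1
New edge 3->2: backward (u after v in old order)
Backward edge: old toposort is now invalid. Check if this creates a cycle.
Does 2 already reach 3? Reachable from 2: [2, 4]. NO -> still a DAG (reorder needed).
Still a DAG? yes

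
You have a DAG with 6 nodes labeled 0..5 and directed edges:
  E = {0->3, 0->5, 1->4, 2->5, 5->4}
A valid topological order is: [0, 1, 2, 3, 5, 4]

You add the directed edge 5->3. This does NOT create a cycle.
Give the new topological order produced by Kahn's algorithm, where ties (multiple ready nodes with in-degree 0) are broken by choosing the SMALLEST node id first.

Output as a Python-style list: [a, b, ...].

Answer: [0, 1, 2, 5, 3, 4]

Derivation:
Old toposort: [0, 1, 2, 3, 5, 4]
Added edge: 5->3
Position of 5 (4) > position of 3 (3). Must reorder: 5 must now come before 3.
Run Kahn's algorithm (break ties by smallest node id):
  initial in-degrees: [0, 0, 0, 2, 2, 2]
  ready (indeg=0): [0, 1, 2]
  pop 0: indeg[3]->1; indeg[5]->1 | ready=[1, 2] | order so far=[0]
  pop 1: indeg[4]->1 | ready=[2] | order so far=[0, 1]
  pop 2: indeg[5]->0 | ready=[5] | order so far=[0, 1, 2]
  pop 5: indeg[3]->0; indeg[4]->0 | ready=[3, 4] | order so far=[0, 1, 2, 5]
  pop 3: no out-edges | ready=[4] | order so far=[0, 1, 2, 5, 3]
  pop 4: no out-edges | ready=[] | order so far=[0, 1, 2, 5, 3, 4]
  Result: [0, 1, 2, 5, 3, 4]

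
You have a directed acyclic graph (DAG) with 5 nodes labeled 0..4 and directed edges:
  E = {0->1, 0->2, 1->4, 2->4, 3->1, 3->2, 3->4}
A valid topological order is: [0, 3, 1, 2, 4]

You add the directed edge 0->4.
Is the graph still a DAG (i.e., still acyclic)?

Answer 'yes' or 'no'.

Given toposort: [0, 3, 1, 2, 4]
Position of 0: index 0; position of 4: index 4
New edge 0->4: forward
Forward edge: respects the existing order. Still a DAG, same toposort still valid.
Still a DAG? yes

Answer: yes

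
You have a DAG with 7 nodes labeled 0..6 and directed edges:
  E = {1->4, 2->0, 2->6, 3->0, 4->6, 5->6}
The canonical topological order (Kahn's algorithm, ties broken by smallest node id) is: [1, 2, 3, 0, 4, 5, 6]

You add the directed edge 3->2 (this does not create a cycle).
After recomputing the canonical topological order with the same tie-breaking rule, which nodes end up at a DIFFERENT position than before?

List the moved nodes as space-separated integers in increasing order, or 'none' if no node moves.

Old toposort: [1, 2, 3, 0, 4, 5, 6]
Added edge 3->2
Recompute Kahn (smallest-id tiebreak):
  initial in-degrees: [2, 0, 1, 0, 1, 0, 3]
  ready (indeg=0): [1, 3, 5]
  pop 1: indeg[4]->0 | ready=[3, 4, 5] | order so far=[1]
  pop 3: indeg[0]->1; indeg[2]->0 | ready=[2, 4, 5] | order so far=[1, 3]
  pop 2: indeg[0]->0; indeg[6]->2 | ready=[0, 4, 5] | order so far=[1, 3, 2]
  pop 0: no out-edges | ready=[4, 5] | order so far=[1, 3, 2, 0]
  pop 4: indeg[6]->1 | ready=[5] | order so far=[1, 3, 2, 0, 4]
  pop 5: indeg[6]->0 | ready=[6] | order so far=[1, 3, 2, 0, 4, 5]
  pop 6: no out-edges | ready=[] | order so far=[1, 3, 2, 0, 4, 5, 6]
New canonical toposort: [1, 3, 2, 0, 4, 5, 6]
Compare positions:
  Node 0: index 3 -> 3 (same)
  Node 1: index 0 -> 0 (same)
  Node 2: index 1 -> 2 (moved)
  Node 3: index 2 -> 1 (moved)
  Node 4: index 4 -> 4 (same)
  Node 5: index 5 -> 5 (same)
  Node 6: index 6 -> 6 (same)
Nodes that changed position: 2 3

Answer: 2 3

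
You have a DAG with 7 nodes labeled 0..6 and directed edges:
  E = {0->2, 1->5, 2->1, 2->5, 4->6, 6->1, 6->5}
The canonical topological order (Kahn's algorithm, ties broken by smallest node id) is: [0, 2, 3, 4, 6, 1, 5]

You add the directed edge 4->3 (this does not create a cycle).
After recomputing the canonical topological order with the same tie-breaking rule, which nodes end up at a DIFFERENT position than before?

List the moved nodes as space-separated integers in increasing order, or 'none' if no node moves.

Answer: 3 4

Derivation:
Old toposort: [0, 2, 3, 4, 6, 1, 5]
Added edge 4->3
Recompute Kahn (smallest-id tiebreak):
  initial in-degrees: [0, 2, 1, 1, 0, 3, 1]
  ready (indeg=0): [0, 4]
  pop 0: indeg[2]->0 | ready=[2, 4] | order so far=[0]
  pop 2: indeg[1]->1; indeg[5]->2 | ready=[4] | order so far=[0, 2]
  pop 4: indeg[3]->0; indeg[6]->0 | ready=[3, 6] | order so far=[0, 2, 4]
  pop 3: no out-edges | ready=[6] | order so far=[0, 2, 4, 3]
  pop 6: indeg[1]->0; indeg[5]->1 | ready=[1] | order so far=[0, 2, 4, 3, 6]
  pop 1: indeg[5]->0 | ready=[5] | order so far=[0, 2, 4, 3, 6, 1]
  pop 5: no out-edges | ready=[] | order so far=[0, 2, 4, 3, 6, 1, 5]
New canonical toposort: [0, 2, 4, 3, 6, 1, 5]
Compare positions:
  Node 0: index 0 -> 0 (same)
  Node 1: index 5 -> 5 (same)
  Node 2: index 1 -> 1 (same)
  Node 3: index 2 -> 3 (moved)
  Node 4: index 3 -> 2 (moved)
  Node 5: index 6 -> 6 (same)
  Node 6: index 4 -> 4 (same)
Nodes that changed position: 3 4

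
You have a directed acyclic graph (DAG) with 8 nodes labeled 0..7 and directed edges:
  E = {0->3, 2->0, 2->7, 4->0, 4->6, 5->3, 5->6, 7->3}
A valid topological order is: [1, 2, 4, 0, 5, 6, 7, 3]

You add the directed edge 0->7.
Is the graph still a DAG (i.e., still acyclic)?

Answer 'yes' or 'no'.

Answer: yes

Derivation:
Given toposort: [1, 2, 4, 0, 5, 6, 7, 3]
Position of 0: index 3; position of 7: index 6
New edge 0->7: forward
Forward edge: respects the existing order. Still a DAG, same toposort still valid.
Still a DAG? yes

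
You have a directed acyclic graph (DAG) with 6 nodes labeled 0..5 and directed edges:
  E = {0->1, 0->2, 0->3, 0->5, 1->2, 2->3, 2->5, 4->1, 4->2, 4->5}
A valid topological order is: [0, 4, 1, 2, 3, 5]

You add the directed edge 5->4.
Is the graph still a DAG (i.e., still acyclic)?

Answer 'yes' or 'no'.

Given toposort: [0, 4, 1, 2, 3, 5]
Position of 5: index 5; position of 4: index 1
New edge 5->4: backward (u after v in old order)
Backward edge: old toposort is now invalid. Check if this creates a cycle.
Does 4 already reach 5? Reachable from 4: [1, 2, 3, 4, 5]. YES -> cycle!
Still a DAG? no

Answer: no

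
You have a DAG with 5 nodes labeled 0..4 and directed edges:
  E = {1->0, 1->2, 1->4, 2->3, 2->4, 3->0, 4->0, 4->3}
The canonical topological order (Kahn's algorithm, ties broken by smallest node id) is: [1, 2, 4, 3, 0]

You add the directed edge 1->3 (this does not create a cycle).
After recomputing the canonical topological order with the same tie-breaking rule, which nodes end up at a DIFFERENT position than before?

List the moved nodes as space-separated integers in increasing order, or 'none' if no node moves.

Old toposort: [1, 2, 4, 3, 0]
Added edge 1->3
Recompute Kahn (smallest-id tiebreak):
  initial in-degrees: [3, 0, 1, 3, 2]
  ready (indeg=0): [1]
  pop 1: indeg[0]->2; indeg[2]->0; indeg[3]->2; indeg[4]->1 | ready=[2] | order so far=[1]
  pop 2: indeg[3]->1; indeg[4]->0 | ready=[4] | order so far=[1, 2]
  pop 4: indeg[0]->1; indeg[3]->0 | ready=[3] | order so far=[1, 2, 4]
  pop 3: indeg[0]->0 | ready=[0] | order so far=[1, 2, 4, 3]
  pop 0: no out-edges | ready=[] | order so far=[1, 2, 4, 3, 0]
New canonical toposort: [1, 2, 4, 3, 0]
Compare positions:
  Node 0: index 4 -> 4 (same)
  Node 1: index 0 -> 0 (same)
  Node 2: index 1 -> 1 (same)
  Node 3: index 3 -> 3 (same)
  Node 4: index 2 -> 2 (same)
Nodes that changed position: none

Answer: none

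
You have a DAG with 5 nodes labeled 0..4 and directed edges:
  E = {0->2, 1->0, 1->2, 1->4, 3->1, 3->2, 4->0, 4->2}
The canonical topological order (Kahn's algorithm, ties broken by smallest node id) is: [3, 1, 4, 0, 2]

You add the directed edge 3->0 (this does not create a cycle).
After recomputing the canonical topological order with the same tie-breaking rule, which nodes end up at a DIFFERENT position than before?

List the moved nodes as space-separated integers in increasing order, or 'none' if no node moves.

Answer: none

Derivation:
Old toposort: [3, 1, 4, 0, 2]
Added edge 3->0
Recompute Kahn (smallest-id tiebreak):
  initial in-degrees: [3, 1, 4, 0, 1]
  ready (indeg=0): [3]
  pop 3: indeg[0]->2; indeg[1]->0; indeg[2]->3 | ready=[1] | order so far=[3]
  pop 1: indeg[0]->1; indeg[2]->2; indeg[4]->0 | ready=[4] | order so far=[3, 1]
  pop 4: indeg[0]->0; indeg[2]->1 | ready=[0] | order so far=[3, 1, 4]
  pop 0: indeg[2]->0 | ready=[2] | order so far=[3, 1, 4, 0]
  pop 2: no out-edges | ready=[] | order so far=[3, 1, 4, 0, 2]
New canonical toposort: [3, 1, 4, 0, 2]
Compare positions:
  Node 0: index 3 -> 3 (same)
  Node 1: index 1 -> 1 (same)
  Node 2: index 4 -> 4 (same)
  Node 3: index 0 -> 0 (same)
  Node 4: index 2 -> 2 (same)
Nodes that changed position: none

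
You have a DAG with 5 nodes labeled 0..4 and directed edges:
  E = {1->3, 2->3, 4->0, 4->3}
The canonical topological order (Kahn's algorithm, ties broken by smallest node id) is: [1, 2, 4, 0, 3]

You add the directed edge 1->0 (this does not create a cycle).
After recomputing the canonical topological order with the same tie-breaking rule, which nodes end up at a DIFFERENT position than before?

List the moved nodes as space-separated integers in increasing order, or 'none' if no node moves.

Answer: none

Derivation:
Old toposort: [1, 2, 4, 0, 3]
Added edge 1->0
Recompute Kahn (smallest-id tiebreak):
  initial in-degrees: [2, 0, 0, 3, 0]
  ready (indeg=0): [1, 2, 4]
  pop 1: indeg[0]->1; indeg[3]->2 | ready=[2, 4] | order so far=[1]
  pop 2: indeg[3]->1 | ready=[4] | order so far=[1, 2]
  pop 4: indeg[0]->0; indeg[3]->0 | ready=[0, 3] | order so far=[1, 2, 4]
  pop 0: no out-edges | ready=[3] | order so far=[1, 2, 4, 0]
  pop 3: no out-edges | ready=[] | order so far=[1, 2, 4, 0, 3]
New canonical toposort: [1, 2, 4, 0, 3]
Compare positions:
  Node 0: index 3 -> 3 (same)
  Node 1: index 0 -> 0 (same)
  Node 2: index 1 -> 1 (same)
  Node 3: index 4 -> 4 (same)
  Node 4: index 2 -> 2 (same)
Nodes that changed position: none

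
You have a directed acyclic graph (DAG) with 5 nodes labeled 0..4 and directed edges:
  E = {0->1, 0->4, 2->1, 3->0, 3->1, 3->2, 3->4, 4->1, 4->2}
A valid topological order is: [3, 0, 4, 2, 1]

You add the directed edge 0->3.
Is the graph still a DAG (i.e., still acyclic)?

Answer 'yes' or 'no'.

Answer: no

Derivation:
Given toposort: [3, 0, 4, 2, 1]
Position of 0: index 1; position of 3: index 0
New edge 0->3: backward (u after v in old order)
Backward edge: old toposort is now invalid. Check if this creates a cycle.
Does 3 already reach 0? Reachable from 3: [0, 1, 2, 3, 4]. YES -> cycle!
Still a DAG? no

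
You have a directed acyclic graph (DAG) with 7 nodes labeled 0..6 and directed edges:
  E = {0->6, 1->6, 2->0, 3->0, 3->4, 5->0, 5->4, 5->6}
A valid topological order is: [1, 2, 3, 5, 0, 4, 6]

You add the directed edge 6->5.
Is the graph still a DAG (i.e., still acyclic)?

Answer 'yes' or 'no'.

Answer: no

Derivation:
Given toposort: [1, 2, 3, 5, 0, 4, 6]
Position of 6: index 6; position of 5: index 3
New edge 6->5: backward (u after v in old order)
Backward edge: old toposort is now invalid. Check if this creates a cycle.
Does 5 already reach 6? Reachable from 5: [0, 4, 5, 6]. YES -> cycle!
Still a DAG? no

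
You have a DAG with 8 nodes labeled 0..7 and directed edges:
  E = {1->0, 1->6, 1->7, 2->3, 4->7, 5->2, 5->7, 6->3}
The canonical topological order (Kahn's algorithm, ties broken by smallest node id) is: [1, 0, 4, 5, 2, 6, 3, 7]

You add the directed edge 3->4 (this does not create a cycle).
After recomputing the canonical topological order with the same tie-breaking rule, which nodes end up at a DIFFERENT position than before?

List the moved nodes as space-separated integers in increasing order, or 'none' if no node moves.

Old toposort: [1, 0, 4, 5, 2, 6, 3, 7]
Added edge 3->4
Recompute Kahn (smallest-id tiebreak):
  initial in-degrees: [1, 0, 1, 2, 1, 0, 1, 3]
  ready (indeg=0): [1, 5]
  pop 1: indeg[0]->0; indeg[6]->0; indeg[7]->2 | ready=[0, 5, 6] | order so far=[1]
  pop 0: no out-edges | ready=[5, 6] | order so far=[1, 0]
  pop 5: indeg[2]->0; indeg[7]->1 | ready=[2, 6] | order so far=[1, 0, 5]
  pop 2: indeg[3]->1 | ready=[6] | order so far=[1, 0, 5, 2]
  pop 6: indeg[3]->0 | ready=[3] | order so far=[1, 0, 5, 2, 6]
  pop 3: indeg[4]->0 | ready=[4] | order so far=[1, 0, 5, 2, 6, 3]
  pop 4: indeg[7]->0 | ready=[7] | order so far=[1, 0, 5, 2, 6, 3, 4]
  pop 7: no out-edges | ready=[] | order so far=[1, 0, 5, 2, 6, 3, 4, 7]
New canonical toposort: [1, 0, 5, 2, 6, 3, 4, 7]
Compare positions:
  Node 0: index 1 -> 1 (same)
  Node 1: index 0 -> 0 (same)
  Node 2: index 4 -> 3 (moved)
  Node 3: index 6 -> 5 (moved)
  Node 4: index 2 -> 6 (moved)
  Node 5: index 3 -> 2 (moved)
  Node 6: index 5 -> 4 (moved)
  Node 7: index 7 -> 7 (same)
Nodes that changed position: 2 3 4 5 6

Answer: 2 3 4 5 6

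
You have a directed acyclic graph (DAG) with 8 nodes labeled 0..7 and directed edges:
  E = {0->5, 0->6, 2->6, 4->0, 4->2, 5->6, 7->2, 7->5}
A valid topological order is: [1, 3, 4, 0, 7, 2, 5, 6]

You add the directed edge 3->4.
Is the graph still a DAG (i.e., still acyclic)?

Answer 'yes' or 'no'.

Given toposort: [1, 3, 4, 0, 7, 2, 5, 6]
Position of 3: index 1; position of 4: index 2
New edge 3->4: forward
Forward edge: respects the existing order. Still a DAG, same toposort still valid.
Still a DAG? yes

Answer: yes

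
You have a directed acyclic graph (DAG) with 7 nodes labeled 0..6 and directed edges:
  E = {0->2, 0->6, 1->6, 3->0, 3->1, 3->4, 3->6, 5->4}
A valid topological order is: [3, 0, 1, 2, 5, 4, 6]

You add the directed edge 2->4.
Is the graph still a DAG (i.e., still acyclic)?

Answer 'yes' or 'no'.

Answer: yes

Derivation:
Given toposort: [3, 0, 1, 2, 5, 4, 6]
Position of 2: index 3; position of 4: index 5
New edge 2->4: forward
Forward edge: respects the existing order. Still a DAG, same toposort still valid.
Still a DAG? yes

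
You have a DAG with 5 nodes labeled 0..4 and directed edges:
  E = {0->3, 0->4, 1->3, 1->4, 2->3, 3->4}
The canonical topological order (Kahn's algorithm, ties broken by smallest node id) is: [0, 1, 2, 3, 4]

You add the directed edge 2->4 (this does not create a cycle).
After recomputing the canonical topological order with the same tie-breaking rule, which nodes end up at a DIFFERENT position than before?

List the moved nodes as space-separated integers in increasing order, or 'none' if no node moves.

Old toposort: [0, 1, 2, 3, 4]
Added edge 2->4
Recompute Kahn (smallest-id tiebreak):
  initial in-degrees: [0, 0, 0, 3, 4]
  ready (indeg=0): [0, 1, 2]
  pop 0: indeg[3]->2; indeg[4]->3 | ready=[1, 2] | order so far=[0]
  pop 1: indeg[3]->1; indeg[4]->2 | ready=[2] | order so far=[0, 1]
  pop 2: indeg[3]->0; indeg[4]->1 | ready=[3] | order so far=[0, 1, 2]
  pop 3: indeg[4]->0 | ready=[4] | order so far=[0, 1, 2, 3]
  pop 4: no out-edges | ready=[] | order so far=[0, 1, 2, 3, 4]
New canonical toposort: [0, 1, 2, 3, 4]
Compare positions:
  Node 0: index 0 -> 0 (same)
  Node 1: index 1 -> 1 (same)
  Node 2: index 2 -> 2 (same)
  Node 3: index 3 -> 3 (same)
  Node 4: index 4 -> 4 (same)
Nodes that changed position: none

Answer: none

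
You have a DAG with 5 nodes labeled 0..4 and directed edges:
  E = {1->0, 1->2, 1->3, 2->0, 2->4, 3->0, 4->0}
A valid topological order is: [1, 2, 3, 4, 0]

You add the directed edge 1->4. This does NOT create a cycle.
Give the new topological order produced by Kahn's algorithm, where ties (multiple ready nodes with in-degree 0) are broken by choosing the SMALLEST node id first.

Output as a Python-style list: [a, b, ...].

Old toposort: [1, 2, 3, 4, 0]
Added edge: 1->4
Position of 1 (0) < position of 4 (3). Old order still valid.
Run Kahn's algorithm (break ties by smallest node id):
  initial in-degrees: [4, 0, 1, 1, 2]
  ready (indeg=0): [1]
  pop 1: indeg[0]->3; indeg[2]->0; indeg[3]->0; indeg[4]->1 | ready=[2, 3] | order so far=[1]
  pop 2: indeg[0]->2; indeg[4]->0 | ready=[3, 4] | order so far=[1, 2]
  pop 3: indeg[0]->1 | ready=[4] | order so far=[1, 2, 3]
  pop 4: indeg[0]->0 | ready=[0] | order so far=[1, 2, 3, 4]
  pop 0: no out-edges | ready=[] | order so far=[1, 2, 3, 4, 0]
  Result: [1, 2, 3, 4, 0]

Answer: [1, 2, 3, 4, 0]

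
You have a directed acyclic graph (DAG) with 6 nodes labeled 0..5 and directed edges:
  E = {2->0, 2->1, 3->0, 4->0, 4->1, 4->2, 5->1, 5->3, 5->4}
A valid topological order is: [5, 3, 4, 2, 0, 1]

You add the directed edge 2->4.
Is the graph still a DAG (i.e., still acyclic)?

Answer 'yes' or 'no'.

Answer: no

Derivation:
Given toposort: [5, 3, 4, 2, 0, 1]
Position of 2: index 3; position of 4: index 2
New edge 2->4: backward (u after v in old order)
Backward edge: old toposort is now invalid. Check if this creates a cycle.
Does 4 already reach 2? Reachable from 4: [0, 1, 2, 4]. YES -> cycle!
Still a DAG? no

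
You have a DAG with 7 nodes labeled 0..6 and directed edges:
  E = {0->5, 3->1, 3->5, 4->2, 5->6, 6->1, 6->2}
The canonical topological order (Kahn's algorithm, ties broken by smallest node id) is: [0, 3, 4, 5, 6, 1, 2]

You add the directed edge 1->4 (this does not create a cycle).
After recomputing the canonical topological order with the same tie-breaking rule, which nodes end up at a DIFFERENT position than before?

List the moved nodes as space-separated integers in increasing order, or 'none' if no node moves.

Old toposort: [0, 3, 4, 5, 6, 1, 2]
Added edge 1->4
Recompute Kahn (smallest-id tiebreak):
  initial in-degrees: [0, 2, 2, 0, 1, 2, 1]
  ready (indeg=0): [0, 3]
  pop 0: indeg[5]->1 | ready=[3] | order so far=[0]
  pop 3: indeg[1]->1; indeg[5]->0 | ready=[5] | order so far=[0, 3]
  pop 5: indeg[6]->0 | ready=[6] | order so far=[0, 3, 5]
  pop 6: indeg[1]->0; indeg[2]->1 | ready=[1] | order so far=[0, 3, 5, 6]
  pop 1: indeg[4]->0 | ready=[4] | order so far=[0, 3, 5, 6, 1]
  pop 4: indeg[2]->0 | ready=[2] | order so far=[0, 3, 5, 6, 1, 4]
  pop 2: no out-edges | ready=[] | order so far=[0, 3, 5, 6, 1, 4, 2]
New canonical toposort: [0, 3, 5, 6, 1, 4, 2]
Compare positions:
  Node 0: index 0 -> 0 (same)
  Node 1: index 5 -> 4 (moved)
  Node 2: index 6 -> 6 (same)
  Node 3: index 1 -> 1 (same)
  Node 4: index 2 -> 5 (moved)
  Node 5: index 3 -> 2 (moved)
  Node 6: index 4 -> 3 (moved)
Nodes that changed position: 1 4 5 6

Answer: 1 4 5 6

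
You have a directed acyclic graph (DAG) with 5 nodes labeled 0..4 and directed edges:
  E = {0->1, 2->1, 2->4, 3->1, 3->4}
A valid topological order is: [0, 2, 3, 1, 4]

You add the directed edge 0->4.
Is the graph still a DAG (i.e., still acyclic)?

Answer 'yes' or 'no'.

Given toposort: [0, 2, 3, 1, 4]
Position of 0: index 0; position of 4: index 4
New edge 0->4: forward
Forward edge: respects the existing order. Still a DAG, same toposort still valid.
Still a DAG? yes

Answer: yes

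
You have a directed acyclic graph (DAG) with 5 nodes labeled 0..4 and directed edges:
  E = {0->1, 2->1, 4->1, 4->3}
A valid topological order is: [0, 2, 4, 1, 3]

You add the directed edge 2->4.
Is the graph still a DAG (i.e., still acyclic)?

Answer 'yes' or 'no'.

Answer: yes

Derivation:
Given toposort: [0, 2, 4, 1, 3]
Position of 2: index 1; position of 4: index 2
New edge 2->4: forward
Forward edge: respects the existing order. Still a DAG, same toposort still valid.
Still a DAG? yes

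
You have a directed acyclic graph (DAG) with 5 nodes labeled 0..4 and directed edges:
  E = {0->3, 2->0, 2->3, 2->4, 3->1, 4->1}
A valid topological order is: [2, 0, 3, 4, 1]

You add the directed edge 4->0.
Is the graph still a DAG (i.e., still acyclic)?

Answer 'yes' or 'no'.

Answer: yes

Derivation:
Given toposort: [2, 0, 3, 4, 1]
Position of 4: index 3; position of 0: index 1
New edge 4->0: backward (u after v in old order)
Backward edge: old toposort is now invalid. Check if this creates a cycle.
Does 0 already reach 4? Reachable from 0: [0, 1, 3]. NO -> still a DAG (reorder needed).
Still a DAG? yes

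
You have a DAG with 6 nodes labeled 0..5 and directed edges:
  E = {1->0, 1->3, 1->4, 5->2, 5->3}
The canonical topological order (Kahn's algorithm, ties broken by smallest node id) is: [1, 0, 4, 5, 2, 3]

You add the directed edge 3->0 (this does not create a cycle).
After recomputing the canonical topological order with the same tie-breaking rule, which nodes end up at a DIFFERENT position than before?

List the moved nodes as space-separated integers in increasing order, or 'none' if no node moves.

Answer: 0 2 3 4 5

Derivation:
Old toposort: [1, 0, 4, 5, 2, 3]
Added edge 3->0
Recompute Kahn (smallest-id tiebreak):
  initial in-degrees: [2, 0, 1, 2, 1, 0]
  ready (indeg=0): [1, 5]
  pop 1: indeg[0]->1; indeg[3]->1; indeg[4]->0 | ready=[4, 5] | order so far=[1]
  pop 4: no out-edges | ready=[5] | order so far=[1, 4]
  pop 5: indeg[2]->0; indeg[3]->0 | ready=[2, 3] | order so far=[1, 4, 5]
  pop 2: no out-edges | ready=[3] | order so far=[1, 4, 5, 2]
  pop 3: indeg[0]->0 | ready=[0] | order so far=[1, 4, 5, 2, 3]
  pop 0: no out-edges | ready=[] | order so far=[1, 4, 5, 2, 3, 0]
New canonical toposort: [1, 4, 5, 2, 3, 0]
Compare positions:
  Node 0: index 1 -> 5 (moved)
  Node 1: index 0 -> 0 (same)
  Node 2: index 4 -> 3 (moved)
  Node 3: index 5 -> 4 (moved)
  Node 4: index 2 -> 1 (moved)
  Node 5: index 3 -> 2 (moved)
Nodes that changed position: 0 2 3 4 5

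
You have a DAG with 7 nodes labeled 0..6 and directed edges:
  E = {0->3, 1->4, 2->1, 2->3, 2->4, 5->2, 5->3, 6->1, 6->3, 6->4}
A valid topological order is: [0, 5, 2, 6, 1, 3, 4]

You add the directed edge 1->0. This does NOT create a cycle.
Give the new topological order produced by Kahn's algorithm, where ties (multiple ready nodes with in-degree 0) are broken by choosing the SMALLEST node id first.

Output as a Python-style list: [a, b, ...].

Answer: [5, 2, 6, 1, 0, 3, 4]

Derivation:
Old toposort: [0, 5, 2, 6, 1, 3, 4]
Added edge: 1->0
Position of 1 (4) > position of 0 (0). Must reorder: 1 must now come before 0.
Run Kahn's algorithm (break ties by smallest node id):
  initial in-degrees: [1, 2, 1, 4, 3, 0, 0]
  ready (indeg=0): [5, 6]
  pop 5: indeg[2]->0; indeg[3]->3 | ready=[2, 6] | order so far=[5]
  pop 2: indeg[1]->1; indeg[3]->2; indeg[4]->2 | ready=[6] | order so far=[5, 2]
  pop 6: indeg[1]->0; indeg[3]->1; indeg[4]->1 | ready=[1] | order so far=[5, 2, 6]
  pop 1: indeg[0]->0; indeg[4]->0 | ready=[0, 4] | order so far=[5, 2, 6, 1]
  pop 0: indeg[3]->0 | ready=[3, 4] | order so far=[5, 2, 6, 1, 0]
  pop 3: no out-edges | ready=[4] | order so far=[5, 2, 6, 1, 0, 3]
  pop 4: no out-edges | ready=[] | order so far=[5, 2, 6, 1, 0, 3, 4]
  Result: [5, 2, 6, 1, 0, 3, 4]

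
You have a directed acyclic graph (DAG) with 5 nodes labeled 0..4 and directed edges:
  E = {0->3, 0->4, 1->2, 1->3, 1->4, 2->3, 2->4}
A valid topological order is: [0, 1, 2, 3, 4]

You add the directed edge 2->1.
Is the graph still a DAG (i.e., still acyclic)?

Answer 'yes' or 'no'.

Answer: no

Derivation:
Given toposort: [0, 1, 2, 3, 4]
Position of 2: index 2; position of 1: index 1
New edge 2->1: backward (u after v in old order)
Backward edge: old toposort is now invalid. Check if this creates a cycle.
Does 1 already reach 2? Reachable from 1: [1, 2, 3, 4]. YES -> cycle!
Still a DAG? no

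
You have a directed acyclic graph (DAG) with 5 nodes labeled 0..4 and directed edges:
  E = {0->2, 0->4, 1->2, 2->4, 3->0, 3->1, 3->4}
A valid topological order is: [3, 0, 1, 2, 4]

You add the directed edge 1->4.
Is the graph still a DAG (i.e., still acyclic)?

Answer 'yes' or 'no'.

Answer: yes

Derivation:
Given toposort: [3, 0, 1, 2, 4]
Position of 1: index 2; position of 4: index 4
New edge 1->4: forward
Forward edge: respects the existing order. Still a DAG, same toposort still valid.
Still a DAG? yes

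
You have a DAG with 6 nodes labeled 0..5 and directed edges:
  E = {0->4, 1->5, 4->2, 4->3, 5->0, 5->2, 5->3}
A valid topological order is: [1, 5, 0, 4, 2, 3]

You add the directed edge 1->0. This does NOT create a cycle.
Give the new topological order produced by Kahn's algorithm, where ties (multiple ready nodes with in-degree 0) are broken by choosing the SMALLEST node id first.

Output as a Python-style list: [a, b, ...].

Answer: [1, 5, 0, 4, 2, 3]

Derivation:
Old toposort: [1, 5, 0, 4, 2, 3]
Added edge: 1->0
Position of 1 (0) < position of 0 (2). Old order still valid.
Run Kahn's algorithm (break ties by smallest node id):
  initial in-degrees: [2, 0, 2, 2, 1, 1]
  ready (indeg=0): [1]
  pop 1: indeg[0]->1; indeg[5]->0 | ready=[5] | order so far=[1]
  pop 5: indeg[0]->0; indeg[2]->1; indeg[3]->1 | ready=[0] | order so far=[1, 5]
  pop 0: indeg[4]->0 | ready=[4] | order so far=[1, 5, 0]
  pop 4: indeg[2]->0; indeg[3]->0 | ready=[2, 3] | order so far=[1, 5, 0, 4]
  pop 2: no out-edges | ready=[3] | order so far=[1, 5, 0, 4, 2]
  pop 3: no out-edges | ready=[] | order so far=[1, 5, 0, 4, 2, 3]
  Result: [1, 5, 0, 4, 2, 3]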